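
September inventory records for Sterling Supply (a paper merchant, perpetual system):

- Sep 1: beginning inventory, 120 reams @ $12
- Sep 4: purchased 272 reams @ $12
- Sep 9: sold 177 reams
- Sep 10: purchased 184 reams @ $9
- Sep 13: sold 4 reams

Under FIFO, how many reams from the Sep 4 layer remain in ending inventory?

211

Sep 9, 177 sold [FIFO — oldest first]: 120 @ $12 + 57 @ $12 = $2,124
Sep 13, 4 sold [FIFO — oldest first]: 4 @ $12 = $48
Total COGS = $2,124 + $48 = $2,172
Ending inventory: 211 @ $12 + 184 @ $9 = $4,188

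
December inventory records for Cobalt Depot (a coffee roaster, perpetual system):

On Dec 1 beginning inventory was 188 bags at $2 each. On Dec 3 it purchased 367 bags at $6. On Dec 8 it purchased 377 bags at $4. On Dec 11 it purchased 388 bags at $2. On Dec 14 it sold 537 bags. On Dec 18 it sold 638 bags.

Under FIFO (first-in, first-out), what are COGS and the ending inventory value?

Dec 14, 537 sold [FIFO — oldest first]: 188 @ $2 + 349 @ $6 = $2,470
Dec 18, 638 sold [FIFO — oldest first]: 18 @ $6 + 377 @ $4 + 243 @ $2 = $2,102
Total COGS = $2,470 + $2,102 = $4,572
Ending inventory: 145 @ $2 = $290

COGS = $4,572; ending inventory = $290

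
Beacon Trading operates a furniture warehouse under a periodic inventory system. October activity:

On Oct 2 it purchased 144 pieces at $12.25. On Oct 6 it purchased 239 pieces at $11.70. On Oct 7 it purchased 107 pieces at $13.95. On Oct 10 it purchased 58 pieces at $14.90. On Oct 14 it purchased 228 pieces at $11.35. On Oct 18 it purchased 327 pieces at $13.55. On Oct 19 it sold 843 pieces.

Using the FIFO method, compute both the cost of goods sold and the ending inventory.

Oct 19, 843 sold [FIFO — oldest first]: 144 @ $12.25 + 239 @ $11.70 + 107 @ $13.95 + 58 @ $14.90 + 228 @ $11.35 + 67 @ $13.55 = $10,412.80
Ending inventory: 260 @ $13.55 = $3,523.00

COGS = $10,412.80; ending inventory = $3,523.00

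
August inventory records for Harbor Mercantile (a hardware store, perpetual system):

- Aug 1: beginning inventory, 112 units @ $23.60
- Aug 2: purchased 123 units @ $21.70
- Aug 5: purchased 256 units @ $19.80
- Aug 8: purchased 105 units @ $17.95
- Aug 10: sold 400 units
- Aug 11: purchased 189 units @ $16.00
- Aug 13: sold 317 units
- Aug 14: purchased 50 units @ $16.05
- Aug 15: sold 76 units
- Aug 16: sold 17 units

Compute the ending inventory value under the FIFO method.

Aug 10, 400 sold [FIFO — oldest first]: 112 @ $23.60 + 123 @ $21.70 + 165 @ $19.80 = $8,579.30
Aug 13, 317 sold [FIFO — oldest first]: 91 @ $19.80 + 105 @ $17.95 + 121 @ $16.00 = $5,622.55
Aug 15, 76 sold [FIFO — oldest first]: 68 @ $16.00 + 8 @ $16.05 = $1,216.40
Aug 16, 17 sold [FIFO — oldest first]: 17 @ $16.05 = $272.85
Total COGS = $8,579.30 + $5,622.55 + $1,216.40 + $272.85 = $15,691.10
Ending inventory: 25 @ $16.05 = $401.25
Check: goods available $16,092.35 = COGS $15,691.10 + ending $401.25

Ending inventory = $401.25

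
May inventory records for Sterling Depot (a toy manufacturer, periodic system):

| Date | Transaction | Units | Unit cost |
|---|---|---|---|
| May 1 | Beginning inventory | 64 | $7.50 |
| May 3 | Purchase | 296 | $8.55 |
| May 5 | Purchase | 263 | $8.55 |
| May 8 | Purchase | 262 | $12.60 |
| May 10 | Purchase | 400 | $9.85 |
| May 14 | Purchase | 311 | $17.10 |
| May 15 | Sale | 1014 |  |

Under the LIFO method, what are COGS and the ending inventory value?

May 15, 1014 sold [LIFO — newest first]: 311 @ $17.10 + 400 @ $9.85 + 262 @ $12.60 + 41 @ $8.55 = $12,909.85
Ending inventory: 64 @ $7.50 + 296 @ $8.55 + 222 @ $8.55 = $4,908.90
Check: goods available $17,818.75 = COGS $12,909.85 + ending $4,908.90

COGS = $12,909.85; ending inventory = $4,908.90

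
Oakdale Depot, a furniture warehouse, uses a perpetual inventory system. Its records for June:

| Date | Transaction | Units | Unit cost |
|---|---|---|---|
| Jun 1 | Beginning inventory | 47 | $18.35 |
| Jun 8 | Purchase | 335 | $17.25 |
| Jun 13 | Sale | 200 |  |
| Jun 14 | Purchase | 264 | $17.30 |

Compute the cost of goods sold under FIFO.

Jun 13, 200 sold [FIFO — oldest first]: 47 @ $18.35 + 153 @ $17.25 = $3,501.70
Ending inventory: 182 @ $17.25 + 264 @ $17.30 = $7,706.70
Check: goods available $11,208.40 = COGS $3,501.70 + ending $7,706.70

COGS = $3,501.70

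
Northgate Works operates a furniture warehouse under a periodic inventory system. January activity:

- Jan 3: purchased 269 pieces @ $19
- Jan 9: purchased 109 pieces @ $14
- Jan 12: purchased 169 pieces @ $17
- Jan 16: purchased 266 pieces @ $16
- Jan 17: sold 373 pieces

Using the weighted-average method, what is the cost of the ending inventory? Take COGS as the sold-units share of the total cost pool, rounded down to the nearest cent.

Jan 17, sell 373: 373/813 × $13,766.00 → $6,315.76
Ending inventory (cost pool remaining) = $7,450.24
Check: goods available $13,766.00 = COGS $6,315.76 + ending $7,450.24

Ending inventory = $7,450.24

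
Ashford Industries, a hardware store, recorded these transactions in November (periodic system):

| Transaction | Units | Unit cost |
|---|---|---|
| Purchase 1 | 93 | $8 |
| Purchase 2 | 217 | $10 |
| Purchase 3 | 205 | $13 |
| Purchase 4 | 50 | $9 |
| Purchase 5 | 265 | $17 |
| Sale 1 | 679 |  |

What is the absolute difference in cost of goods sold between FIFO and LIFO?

FIFO COGS: 93 @ $8 + 217 @ $10 + 205 @ $13 + 50 @ $9 + 114 @ $17 = $7,967
LIFO COGS: 265 @ $17 + 50 @ $9 + 205 @ $13 + 159 @ $10 = $9,210
Difference = |$7,967 − $9,210| = $1,243

$1,243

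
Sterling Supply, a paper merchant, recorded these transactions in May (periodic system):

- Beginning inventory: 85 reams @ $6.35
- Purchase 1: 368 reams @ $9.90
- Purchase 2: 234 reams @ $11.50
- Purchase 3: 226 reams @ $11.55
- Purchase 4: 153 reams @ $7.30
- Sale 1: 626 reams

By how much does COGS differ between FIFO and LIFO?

$374.45

FIFO COGS: 85 @ $6.35 + 368 @ $9.90 + 173 @ $11.50 = $6,172.45
LIFO COGS: 153 @ $7.30 + 226 @ $11.55 + 234 @ $11.50 + 13 @ $9.90 = $6,546.90
Difference = |$6,172.45 − $6,546.90| = $374.45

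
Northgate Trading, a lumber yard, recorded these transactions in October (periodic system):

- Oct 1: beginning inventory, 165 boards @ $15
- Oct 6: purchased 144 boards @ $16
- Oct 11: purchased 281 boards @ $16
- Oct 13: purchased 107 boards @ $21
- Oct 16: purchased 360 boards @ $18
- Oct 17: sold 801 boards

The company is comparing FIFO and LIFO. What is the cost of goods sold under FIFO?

FIFO COGS: 165 @ $15 + 144 @ $16 + 281 @ $16 + 107 @ $21 + 104 @ $18 = $13,394
LIFO COGS: 360 @ $18 + 107 @ $21 + 281 @ $16 + 53 @ $16 = $14,071

COGS = $13,394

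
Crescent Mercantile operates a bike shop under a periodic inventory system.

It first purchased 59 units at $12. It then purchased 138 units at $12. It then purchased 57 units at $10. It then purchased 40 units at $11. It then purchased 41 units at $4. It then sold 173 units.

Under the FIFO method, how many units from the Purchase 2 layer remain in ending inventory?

Sale 1 (173) [FIFO — oldest first]: 59 @ $12 + 114 @ $12 = $2,076
Ending inventory: 24 @ $12 + 57 @ $10 + 40 @ $11 + 41 @ $4 = $1,462
Check: goods available $3,538 = COGS $2,076 + ending $1,462

24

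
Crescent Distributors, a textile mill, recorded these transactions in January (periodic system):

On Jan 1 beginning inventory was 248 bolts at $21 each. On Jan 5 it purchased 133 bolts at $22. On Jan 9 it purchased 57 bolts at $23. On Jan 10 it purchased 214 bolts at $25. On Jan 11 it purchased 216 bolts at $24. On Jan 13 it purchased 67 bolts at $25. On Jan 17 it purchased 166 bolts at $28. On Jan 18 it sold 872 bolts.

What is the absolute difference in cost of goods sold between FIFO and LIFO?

$1,414

FIFO COGS: 248 @ $21 + 133 @ $22 + 57 @ $23 + 214 @ $25 + 216 @ $24 + 4 @ $25 = $20,079
LIFO COGS: 166 @ $28 + 67 @ $25 + 216 @ $24 + 214 @ $25 + 57 @ $23 + 133 @ $22 + 19 @ $21 = $21,493
Difference = |$20,079 − $21,493| = $1,414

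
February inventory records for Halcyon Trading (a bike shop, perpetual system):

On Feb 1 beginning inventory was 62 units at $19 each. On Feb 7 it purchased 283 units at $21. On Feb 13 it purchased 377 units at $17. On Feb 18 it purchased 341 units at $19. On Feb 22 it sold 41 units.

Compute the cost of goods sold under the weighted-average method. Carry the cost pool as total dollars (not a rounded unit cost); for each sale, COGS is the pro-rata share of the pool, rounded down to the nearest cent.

COGS = $771.74

After Feb 1: 62 on hand, pool $1,178.00 (≈ $19.0000 each)
After Feb 7: 345 on hand, pool $7,121.00 (≈ $20.6406 each)
After Feb 13: 722 on hand, pool $13,530.00 (≈ $18.7396 each)
After Feb 18: 1063 on hand, pool $20,009.00 (≈ $18.8231 each)
Feb 22, sell 41: 41/1063 × $20,009.00 → $771.74
Ending inventory (cost pool remaining) = $19,237.26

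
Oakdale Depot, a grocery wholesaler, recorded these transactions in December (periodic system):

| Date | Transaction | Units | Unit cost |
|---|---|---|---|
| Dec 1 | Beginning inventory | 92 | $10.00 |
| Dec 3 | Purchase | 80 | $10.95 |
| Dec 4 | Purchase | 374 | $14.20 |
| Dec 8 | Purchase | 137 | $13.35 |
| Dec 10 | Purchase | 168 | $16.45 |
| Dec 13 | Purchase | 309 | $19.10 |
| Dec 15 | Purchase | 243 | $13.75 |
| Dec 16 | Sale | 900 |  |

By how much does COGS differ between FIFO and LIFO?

$1,811.05

FIFO COGS: 92 @ $10.00 + 80 @ $10.95 + 374 @ $14.20 + 137 @ $13.35 + 168 @ $16.45 + 49 @ $19.10 = $12,635.25
LIFO COGS: 243 @ $13.75 + 309 @ $19.10 + 168 @ $16.45 + 137 @ $13.35 + 43 @ $14.20 = $14,446.30
Difference = |$12,635.25 − $14,446.30| = $1,811.05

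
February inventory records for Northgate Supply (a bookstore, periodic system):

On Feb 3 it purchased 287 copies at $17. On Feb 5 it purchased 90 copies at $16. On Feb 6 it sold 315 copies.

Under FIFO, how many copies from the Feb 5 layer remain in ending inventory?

62

Feb 6, 315 sold [FIFO — oldest first]: 287 @ $17 + 28 @ $16 = $5,327
Ending inventory: 62 @ $16 = $992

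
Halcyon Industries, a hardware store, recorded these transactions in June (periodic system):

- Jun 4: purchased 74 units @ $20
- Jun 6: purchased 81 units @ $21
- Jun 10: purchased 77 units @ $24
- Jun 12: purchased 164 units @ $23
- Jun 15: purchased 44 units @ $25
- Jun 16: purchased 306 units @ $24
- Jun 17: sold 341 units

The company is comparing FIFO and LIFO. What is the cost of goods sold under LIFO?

FIFO COGS: 74 @ $20 + 81 @ $21 + 77 @ $24 + 109 @ $23 = $7,536
LIFO COGS: 306 @ $24 + 35 @ $25 = $8,219

COGS = $8,219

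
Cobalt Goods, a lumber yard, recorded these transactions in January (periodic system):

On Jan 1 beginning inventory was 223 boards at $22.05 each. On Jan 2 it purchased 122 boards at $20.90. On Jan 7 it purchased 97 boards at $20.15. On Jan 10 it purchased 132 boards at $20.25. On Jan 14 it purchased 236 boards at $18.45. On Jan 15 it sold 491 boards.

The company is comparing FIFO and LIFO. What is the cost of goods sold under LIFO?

FIFO COGS: 223 @ $22.05 + 122 @ $20.90 + 97 @ $20.15 + 49 @ $20.25 = $10,413.75
LIFO COGS: 236 @ $18.45 + 132 @ $20.25 + 97 @ $20.15 + 26 @ $20.90 = $9,525.15

COGS = $9,525.15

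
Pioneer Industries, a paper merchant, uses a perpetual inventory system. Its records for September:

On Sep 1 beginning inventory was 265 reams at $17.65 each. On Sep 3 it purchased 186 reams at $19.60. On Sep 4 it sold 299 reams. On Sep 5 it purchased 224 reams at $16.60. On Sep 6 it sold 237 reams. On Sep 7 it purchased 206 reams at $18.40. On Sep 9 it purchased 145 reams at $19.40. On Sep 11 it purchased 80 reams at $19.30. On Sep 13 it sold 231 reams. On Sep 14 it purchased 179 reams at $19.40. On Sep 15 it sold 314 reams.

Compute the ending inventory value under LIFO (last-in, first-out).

Sep 4, 299 sold [LIFO — newest first]: 186 @ $19.60 + 113 @ $17.65 = $5,640.05
Sep 6, 237 sold [LIFO — newest first]: 224 @ $16.60 + 13 @ $17.65 = $3,947.85
Sep 13, 231 sold [LIFO — newest first]: 80 @ $19.30 + 145 @ $19.40 + 6 @ $18.40 = $4,467.40
Sep 15, 314 sold [LIFO — newest first]: 179 @ $19.40 + 135 @ $18.40 = $5,956.60
Total COGS = $5,640.05 + $3,947.85 + $4,467.40 + $5,956.60 = $20,011.90
Ending inventory: 139 @ $17.65 + 65 @ $18.40 = $3,649.35
Check: goods available $23,661.25 = COGS $20,011.90 + ending $3,649.35

Ending inventory = $3,649.35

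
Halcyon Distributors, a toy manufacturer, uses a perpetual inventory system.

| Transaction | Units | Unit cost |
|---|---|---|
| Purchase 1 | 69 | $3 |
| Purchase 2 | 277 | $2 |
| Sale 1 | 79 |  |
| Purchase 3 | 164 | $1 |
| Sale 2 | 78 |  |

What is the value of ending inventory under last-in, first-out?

Sale 1 (79) [LIFO — newest first]: 79 @ $2 = $158
Sale 2 (78) [LIFO — newest first]: 78 @ $1 = $78
Total COGS = $158 + $78 = $236
Ending inventory: 69 @ $3 + 198 @ $2 + 86 @ $1 = $689

Ending inventory = $689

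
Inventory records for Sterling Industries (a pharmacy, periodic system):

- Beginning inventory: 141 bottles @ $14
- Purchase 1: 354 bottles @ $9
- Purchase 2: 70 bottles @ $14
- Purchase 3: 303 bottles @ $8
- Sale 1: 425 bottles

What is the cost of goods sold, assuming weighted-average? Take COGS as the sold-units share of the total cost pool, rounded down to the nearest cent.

Sale 1, sell 425: 425/868 × $8,564.00 → $4,193.20
Ending inventory (cost pool remaining) = $4,370.80
Check: goods available $8,564.00 = COGS $4,193.20 + ending $4,370.80

COGS = $4,193.20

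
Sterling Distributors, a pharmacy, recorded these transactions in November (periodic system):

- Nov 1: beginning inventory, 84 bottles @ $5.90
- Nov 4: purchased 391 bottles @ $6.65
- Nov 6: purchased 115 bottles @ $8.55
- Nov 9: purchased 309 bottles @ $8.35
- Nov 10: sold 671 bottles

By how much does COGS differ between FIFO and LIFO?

FIFO COGS: 84 @ $5.90 + 391 @ $6.65 + 115 @ $8.55 + 81 @ $8.35 = $4,755.35
LIFO COGS: 309 @ $8.35 + 115 @ $8.55 + 247 @ $6.65 = $5,205.95
Difference = |$4,755.35 − $5,205.95| = $450.60

$450.60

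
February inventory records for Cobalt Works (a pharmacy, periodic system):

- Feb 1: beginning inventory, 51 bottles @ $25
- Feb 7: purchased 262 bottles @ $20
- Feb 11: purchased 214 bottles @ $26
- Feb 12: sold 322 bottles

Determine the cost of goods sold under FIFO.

COGS = $6,749

Feb 12, 322 sold [FIFO — oldest first]: 51 @ $25 + 262 @ $20 + 9 @ $26 = $6,749
Ending inventory: 205 @ $26 = $5,330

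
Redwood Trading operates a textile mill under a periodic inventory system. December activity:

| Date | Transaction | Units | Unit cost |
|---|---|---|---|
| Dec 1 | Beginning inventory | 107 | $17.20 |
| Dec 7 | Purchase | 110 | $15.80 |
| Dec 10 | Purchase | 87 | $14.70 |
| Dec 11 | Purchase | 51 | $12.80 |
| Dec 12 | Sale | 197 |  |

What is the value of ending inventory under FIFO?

Ending inventory = $2,247.70

Dec 12, 197 sold [FIFO — oldest first]: 107 @ $17.20 + 90 @ $15.80 = $3,262.40
Ending inventory: 20 @ $15.80 + 87 @ $14.70 + 51 @ $12.80 = $2,247.70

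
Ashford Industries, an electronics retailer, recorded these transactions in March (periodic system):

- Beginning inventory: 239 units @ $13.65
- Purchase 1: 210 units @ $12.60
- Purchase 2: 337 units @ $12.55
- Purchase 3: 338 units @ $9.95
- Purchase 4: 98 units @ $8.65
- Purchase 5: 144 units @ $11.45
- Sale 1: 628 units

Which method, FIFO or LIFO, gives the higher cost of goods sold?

FIFO COGS: 239 @ $13.65 + 210 @ $12.60 + 179 @ $12.55 = $8,154.80
LIFO COGS: 144 @ $11.45 + 98 @ $8.65 + 338 @ $9.95 + 48 @ $12.55 = $6,462.00

FIFO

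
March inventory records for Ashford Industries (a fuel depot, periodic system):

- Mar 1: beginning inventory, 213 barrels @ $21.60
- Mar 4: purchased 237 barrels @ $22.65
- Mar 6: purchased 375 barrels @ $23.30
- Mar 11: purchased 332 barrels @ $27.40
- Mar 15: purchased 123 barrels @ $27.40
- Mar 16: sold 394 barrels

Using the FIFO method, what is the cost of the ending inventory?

Mar 16, 394 sold [FIFO — oldest first]: 213 @ $21.60 + 181 @ $22.65 = $8,700.45
Ending inventory: 56 @ $22.65 + 375 @ $23.30 + 332 @ $27.40 + 123 @ $27.40 = $22,472.90

Ending inventory = $22,472.90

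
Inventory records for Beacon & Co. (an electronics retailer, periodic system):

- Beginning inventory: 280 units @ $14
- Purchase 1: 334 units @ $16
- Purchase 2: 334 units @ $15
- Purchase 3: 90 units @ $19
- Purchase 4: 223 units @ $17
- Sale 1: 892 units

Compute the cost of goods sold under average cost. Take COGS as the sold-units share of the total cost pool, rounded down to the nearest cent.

Sale 1, sell 892: 892/1261 × $19,775.00 → $13,988.34
Ending inventory (cost pool remaining) = $5,786.66

COGS = $13,988.34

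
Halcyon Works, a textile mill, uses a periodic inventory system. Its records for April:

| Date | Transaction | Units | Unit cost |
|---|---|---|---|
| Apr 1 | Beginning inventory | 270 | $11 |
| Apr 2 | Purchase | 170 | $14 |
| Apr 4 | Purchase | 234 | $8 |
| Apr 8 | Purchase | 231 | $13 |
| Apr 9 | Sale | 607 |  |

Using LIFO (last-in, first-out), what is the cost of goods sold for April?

COGS = $6,863

Apr 9, 607 sold [LIFO — newest first]: 231 @ $13 + 234 @ $8 + 142 @ $14 = $6,863
Ending inventory: 270 @ $11 + 28 @ $14 = $3,362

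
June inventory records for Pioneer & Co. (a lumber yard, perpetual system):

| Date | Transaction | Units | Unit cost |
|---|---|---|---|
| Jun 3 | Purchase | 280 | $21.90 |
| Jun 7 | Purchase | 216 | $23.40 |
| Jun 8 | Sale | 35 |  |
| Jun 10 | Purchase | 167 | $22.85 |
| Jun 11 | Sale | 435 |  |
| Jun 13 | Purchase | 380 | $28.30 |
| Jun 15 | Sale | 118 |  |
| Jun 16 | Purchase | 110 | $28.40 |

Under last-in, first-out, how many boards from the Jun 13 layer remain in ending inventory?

Jun 8, 35 sold [LIFO — newest first]: 35 @ $23.40 = $819.00
Jun 11, 435 sold [LIFO — newest first]: 167 @ $22.85 + 181 @ $23.40 + 87 @ $21.90 = $9,956.65
Jun 15, 118 sold [LIFO — newest first]: 118 @ $28.30 = $3,339.40
Total COGS = $819.00 + $9,956.65 + $3,339.40 = $14,115.05
Ending inventory: 193 @ $21.90 + 262 @ $28.30 + 110 @ $28.40 = $14,765.30
Check: goods available $28,880.35 = COGS $14,115.05 + ending $14,765.30

262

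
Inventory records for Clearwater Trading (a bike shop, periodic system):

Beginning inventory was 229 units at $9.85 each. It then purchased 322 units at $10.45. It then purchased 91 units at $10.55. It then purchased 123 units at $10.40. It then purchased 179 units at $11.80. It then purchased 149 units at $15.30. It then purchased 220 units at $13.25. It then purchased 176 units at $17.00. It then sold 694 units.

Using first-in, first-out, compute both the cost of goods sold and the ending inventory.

COGS = $7,121.40; ending inventory = $11,037.30

Sale 1 (694) [FIFO — oldest first]: 229 @ $9.85 + 322 @ $10.45 + 91 @ $10.55 + 52 @ $10.40 = $7,121.40
Ending inventory: 71 @ $10.40 + 179 @ $11.80 + 149 @ $15.30 + 220 @ $13.25 + 176 @ $17.00 = $11,037.30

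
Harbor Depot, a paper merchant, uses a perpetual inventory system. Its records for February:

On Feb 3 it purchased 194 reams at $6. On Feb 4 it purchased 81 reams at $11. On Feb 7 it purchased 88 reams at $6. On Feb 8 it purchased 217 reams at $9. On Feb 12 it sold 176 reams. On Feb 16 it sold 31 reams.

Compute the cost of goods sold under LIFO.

Feb 12, 176 sold [LIFO — newest first]: 176 @ $9 = $1,584
Feb 16, 31 sold [LIFO — newest first]: 31 @ $9 = $279
Total COGS = $1,584 + $279 = $1,863
Ending inventory: 194 @ $6 + 81 @ $11 + 88 @ $6 + 10 @ $9 = $2,673

COGS = $1,863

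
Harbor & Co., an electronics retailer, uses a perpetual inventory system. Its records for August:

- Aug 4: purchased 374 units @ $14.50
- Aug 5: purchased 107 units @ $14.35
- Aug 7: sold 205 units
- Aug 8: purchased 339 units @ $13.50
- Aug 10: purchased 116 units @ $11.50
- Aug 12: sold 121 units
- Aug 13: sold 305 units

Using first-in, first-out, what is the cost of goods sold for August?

COGS = $8,983.45

Aug 7, 205 sold [FIFO — oldest first]: 205 @ $14.50 = $2,972.50
Aug 12, 121 sold [FIFO — oldest first]: 121 @ $14.50 = $1,754.50
Aug 13, 305 sold [FIFO — oldest first]: 48 @ $14.50 + 107 @ $14.35 + 150 @ $13.50 = $4,256.45
Total COGS = $2,972.50 + $1,754.50 + $4,256.45 = $8,983.45
Ending inventory: 189 @ $13.50 + 116 @ $11.50 = $3,885.50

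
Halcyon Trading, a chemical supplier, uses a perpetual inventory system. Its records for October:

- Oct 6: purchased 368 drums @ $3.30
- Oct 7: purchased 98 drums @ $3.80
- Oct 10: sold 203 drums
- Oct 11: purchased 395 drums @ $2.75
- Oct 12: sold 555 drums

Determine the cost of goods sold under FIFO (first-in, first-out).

COGS = $2,389.80

Oct 10, 203 sold [FIFO — oldest first]: 203 @ $3.30 = $669.90
Oct 12, 555 sold [FIFO — oldest first]: 165 @ $3.30 + 98 @ $3.80 + 292 @ $2.75 = $1,719.90
Total COGS = $669.90 + $1,719.90 = $2,389.80
Ending inventory: 103 @ $2.75 = $283.25
Check: goods available $2,673.05 = COGS $2,389.80 + ending $283.25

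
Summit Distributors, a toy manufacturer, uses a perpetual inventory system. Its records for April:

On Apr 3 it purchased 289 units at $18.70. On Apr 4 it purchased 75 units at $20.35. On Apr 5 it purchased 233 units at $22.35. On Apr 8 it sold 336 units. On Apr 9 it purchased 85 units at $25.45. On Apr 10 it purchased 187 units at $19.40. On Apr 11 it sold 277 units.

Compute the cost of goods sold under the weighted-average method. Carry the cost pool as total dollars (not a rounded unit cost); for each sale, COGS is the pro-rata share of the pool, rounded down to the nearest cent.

COGS = $12,598.94

After Apr 3: 289 on hand, pool $5,404.30 (≈ $18.7000 each)
After Apr 4: 364 on hand, pool $6,930.55 (≈ $19.0400 each)
After Apr 5: 597 on hand, pool $12,138.10 (≈ $20.3318 each)
Apr 8, sell 336: 336/597 × $12,138.10 → $6,831.49
After Apr 9: 346 on hand, pool $7,469.86 (≈ $21.5892 each)
After Apr 10: 533 on hand, pool $11,097.66 (≈ $20.8211 each)
Apr 11, sell 277: 277/533 × $11,097.66 → $5,767.45
Total COGS = $6,831.49 + $5,767.45 = $12,598.94
Ending inventory (cost pool remaining) = $5,330.21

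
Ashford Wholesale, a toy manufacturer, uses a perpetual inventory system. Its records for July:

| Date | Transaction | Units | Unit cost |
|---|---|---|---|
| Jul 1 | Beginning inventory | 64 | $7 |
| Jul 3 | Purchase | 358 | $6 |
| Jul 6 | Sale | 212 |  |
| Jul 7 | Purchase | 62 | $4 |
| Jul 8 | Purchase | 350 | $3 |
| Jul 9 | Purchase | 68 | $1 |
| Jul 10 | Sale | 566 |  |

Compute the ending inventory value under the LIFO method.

Jul 6, 212 sold [LIFO — newest first]: 212 @ $6 = $1,272
Jul 10, 566 sold [LIFO — newest first]: 68 @ $1 + 350 @ $3 + 62 @ $4 + 86 @ $6 = $1,882
Total COGS = $1,272 + $1,882 = $3,154
Ending inventory: 64 @ $7 + 60 @ $6 = $808

Ending inventory = $808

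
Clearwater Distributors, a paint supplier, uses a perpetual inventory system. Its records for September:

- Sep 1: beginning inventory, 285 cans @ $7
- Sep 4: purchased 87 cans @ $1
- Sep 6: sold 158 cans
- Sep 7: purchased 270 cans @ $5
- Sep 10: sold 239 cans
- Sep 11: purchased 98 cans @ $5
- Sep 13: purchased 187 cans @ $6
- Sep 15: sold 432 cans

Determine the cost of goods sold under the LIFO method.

COGS = $4,358

Sep 6, 158 sold [LIFO — newest first]: 87 @ $1 + 71 @ $7 = $584
Sep 10, 239 sold [LIFO — newest first]: 239 @ $5 = $1,195
Sep 15, 432 sold [LIFO — newest first]: 187 @ $6 + 98 @ $5 + 31 @ $5 + 116 @ $7 = $2,579
Total COGS = $584 + $1,195 + $2,579 = $4,358
Ending inventory: 98 @ $7 = $686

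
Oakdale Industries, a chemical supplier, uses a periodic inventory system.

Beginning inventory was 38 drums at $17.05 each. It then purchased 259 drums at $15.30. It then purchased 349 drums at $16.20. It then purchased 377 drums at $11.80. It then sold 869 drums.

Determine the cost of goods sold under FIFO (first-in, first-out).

Sale 1 (869) [FIFO — oldest first]: 38 @ $17.05 + 259 @ $15.30 + 349 @ $16.20 + 223 @ $11.80 = $12,895.80
Ending inventory: 154 @ $11.80 = $1,817.20
Check: goods available $14,713.00 = COGS $12,895.80 + ending $1,817.20

COGS = $12,895.80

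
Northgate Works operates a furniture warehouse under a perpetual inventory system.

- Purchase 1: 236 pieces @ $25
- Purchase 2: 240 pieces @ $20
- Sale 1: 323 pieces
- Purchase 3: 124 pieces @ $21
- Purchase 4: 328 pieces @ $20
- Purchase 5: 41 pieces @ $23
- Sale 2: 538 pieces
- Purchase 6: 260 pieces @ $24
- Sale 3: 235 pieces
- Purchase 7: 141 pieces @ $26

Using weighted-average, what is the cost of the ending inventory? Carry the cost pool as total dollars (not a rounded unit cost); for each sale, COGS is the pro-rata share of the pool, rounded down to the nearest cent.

After Purchase 1: 236 on hand, pool $5,900.00 (≈ $25.0000 each)
After Purchase 2: 476 on hand, pool $10,700.00 (≈ $22.4790 each)
Sale 1, sell 323: 323/476 × $10,700.00 → $7,260.71
After Purchase 3: 277 on hand, pool $6,043.29 (≈ $21.8169 each)
After Purchase 4: 605 on hand, pool $12,603.29 (≈ $20.8319 each)
After Purchase 5: 646 on hand, pool $13,546.29 (≈ $20.9695 each)
Sale 2, sell 538: 538/646 × $13,546.29 → $11,281.58
After Purchase 6: 368 on hand, pool $8,504.71 (≈ $23.1106 each)
Sale 3, sell 235: 235/368 × $8,504.71 → $5,430.99
After Purchase 7: 274 on hand, pool $6,739.72 (≈ $24.5975 each)
Total COGS = $7,260.71 + $11,281.58 + $5,430.99 = $23,973.28
Ending inventory (cost pool remaining) = $6,739.72
Check: goods available $30,713.00 = COGS $23,973.28 + ending $6,739.72

Ending inventory = $6,739.72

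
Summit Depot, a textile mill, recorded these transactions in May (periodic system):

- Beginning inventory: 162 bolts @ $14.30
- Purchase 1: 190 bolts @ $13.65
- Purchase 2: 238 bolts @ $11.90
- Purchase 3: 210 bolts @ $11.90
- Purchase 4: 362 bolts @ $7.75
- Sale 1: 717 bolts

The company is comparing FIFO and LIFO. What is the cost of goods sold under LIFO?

COGS = $7,030.00

FIFO COGS: 162 @ $14.30 + 190 @ $13.65 + 238 @ $11.90 + 127 @ $11.90 = $9,253.60
LIFO COGS: 362 @ $7.75 + 210 @ $11.90 + 145 @ $11.90 = $7,030.00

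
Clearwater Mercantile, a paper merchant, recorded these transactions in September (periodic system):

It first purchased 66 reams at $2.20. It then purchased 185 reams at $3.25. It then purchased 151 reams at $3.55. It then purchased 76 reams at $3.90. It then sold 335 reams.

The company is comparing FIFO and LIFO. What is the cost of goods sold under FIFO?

FIFO COGS: 66 @ $2.20 + 185 @ $3.25 + 84 @ $3.55 = $1,044.65
LIFO COGS: 76 @ $3.90 + 151 @ $3.55 + 108 @ $3.25 = $1,183.45

COGS = $1,044.65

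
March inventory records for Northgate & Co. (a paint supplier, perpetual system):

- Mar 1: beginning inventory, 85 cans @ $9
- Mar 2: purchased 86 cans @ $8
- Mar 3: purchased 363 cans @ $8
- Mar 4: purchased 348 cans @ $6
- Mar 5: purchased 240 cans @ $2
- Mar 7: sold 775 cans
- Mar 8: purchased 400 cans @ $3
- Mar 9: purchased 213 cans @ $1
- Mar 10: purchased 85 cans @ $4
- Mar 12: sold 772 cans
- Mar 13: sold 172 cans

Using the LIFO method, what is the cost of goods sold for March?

COGS = $7,785

Mar 7, 775 sold [LIFO — newest first]: 240 @ $2 + 348 @ $6 + 187 @ $8 = $4,064
Mar 12, 772 sold [LIFO — newest first]: 85 @ $4 + 213 @ $1 + 400 @ $3 + 74 @ $8 = $2,345
Mar 13, 172 sold [LIFO — newest first]: 102 @ $8 + 70 @ $8 = $1,376
Total COGS = $4,064 + $2,345 + $1,376 = $7,785
Ending inventory: 85 @ $9 + 16 @ $8 = $893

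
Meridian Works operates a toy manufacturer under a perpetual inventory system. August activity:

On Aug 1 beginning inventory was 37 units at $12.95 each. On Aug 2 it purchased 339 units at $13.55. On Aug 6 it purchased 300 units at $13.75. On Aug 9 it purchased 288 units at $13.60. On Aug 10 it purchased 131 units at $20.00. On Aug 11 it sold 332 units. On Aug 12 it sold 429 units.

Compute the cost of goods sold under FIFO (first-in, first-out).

Aug 11, 332 sold [FIFO — oldest first]: 37 @ $12.95 + 295 @ $13.55 = $4,476.40
Aug 12, 429 sold [FIFO — oldest first]: 44 @ $13.55 + 300 @ $13.75 + 85 @ $13.60 = $5,877.20
Total COGS = $4,476.40 + $5,877.20 = $10,353.60
Ending inventory: 203 @ $13.60 + 131 @ $20.00 = $5,380.80

COGS = $10,353.60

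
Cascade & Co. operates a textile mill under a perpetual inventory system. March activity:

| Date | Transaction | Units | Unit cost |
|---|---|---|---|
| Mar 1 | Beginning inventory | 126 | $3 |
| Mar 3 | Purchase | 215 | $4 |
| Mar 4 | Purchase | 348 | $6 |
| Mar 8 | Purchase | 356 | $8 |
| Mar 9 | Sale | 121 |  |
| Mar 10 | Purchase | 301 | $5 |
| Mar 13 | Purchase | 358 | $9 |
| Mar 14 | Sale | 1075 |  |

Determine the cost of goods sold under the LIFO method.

Mar 9, 121 sold [LIFO — newest first]: 121 @ $8 = $968
Mar 14, 1075 sold [LIFO — newest first]: 358 @ $9 + 301 @ $5 + 235 @ $8 + 181 @ $6 = $7,693
Total COGS = $968 + $7,693 = $8,661
Ending inventory: 126 @ $3 + 215 @ $4 + 167 @ $6 = $2,240

COGS = $8,661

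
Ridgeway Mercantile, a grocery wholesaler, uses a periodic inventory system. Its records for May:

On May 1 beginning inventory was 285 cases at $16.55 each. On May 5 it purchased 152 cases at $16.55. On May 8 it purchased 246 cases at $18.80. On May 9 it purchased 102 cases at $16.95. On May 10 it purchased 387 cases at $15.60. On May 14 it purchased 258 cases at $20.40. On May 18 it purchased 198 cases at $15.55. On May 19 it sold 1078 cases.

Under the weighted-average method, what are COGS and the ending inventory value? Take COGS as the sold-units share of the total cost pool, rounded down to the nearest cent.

COGS = $18,517.59; ending inventory = $9,447.76

May 19, sell 1078: 1078/1628 × $27,965.35 → $18,517.59
Ending inventory (cost pool remaining) = $9,447.76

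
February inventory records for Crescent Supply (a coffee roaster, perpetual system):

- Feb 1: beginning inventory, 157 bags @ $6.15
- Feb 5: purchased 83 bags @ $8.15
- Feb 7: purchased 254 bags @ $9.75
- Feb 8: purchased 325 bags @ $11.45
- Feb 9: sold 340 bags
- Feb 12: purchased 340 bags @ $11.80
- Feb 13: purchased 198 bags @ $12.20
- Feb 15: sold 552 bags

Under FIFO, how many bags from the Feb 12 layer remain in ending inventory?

267

Feb 9, 340 sold [FIFO — oldest first]: 157 @ $6.15 + 83 @ $8.15 + 100 @ $9.75 = $2,617.00
Feb 15, 552 sold [FIFO — oldest first]: 154 @ $9.75 + 325 @ $11.45 + 73 @ $11.80 = $6,084.15
Total COGS = $2,617.00 + $6,084.15 = $8,701.15
Ending inventory: 267 @ $11.80 + 198 @ $12.20 = $5,566.20
Check: goods available $14,267.35 = COGS $8,701.15 + ending $5,566.20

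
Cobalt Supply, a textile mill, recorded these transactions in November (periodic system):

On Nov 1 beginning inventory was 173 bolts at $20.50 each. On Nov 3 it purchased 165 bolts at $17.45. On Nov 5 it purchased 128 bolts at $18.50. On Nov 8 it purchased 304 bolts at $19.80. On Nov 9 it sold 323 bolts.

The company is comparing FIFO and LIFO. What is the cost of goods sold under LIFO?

COGS = $6,370.70

FIFO COGS: 173 @ $20.50 + 150 @ $17.45 = $6,164.00
LIFO COGS: 304 @ $19.80 + 19 @ $18.50 = $6,370.70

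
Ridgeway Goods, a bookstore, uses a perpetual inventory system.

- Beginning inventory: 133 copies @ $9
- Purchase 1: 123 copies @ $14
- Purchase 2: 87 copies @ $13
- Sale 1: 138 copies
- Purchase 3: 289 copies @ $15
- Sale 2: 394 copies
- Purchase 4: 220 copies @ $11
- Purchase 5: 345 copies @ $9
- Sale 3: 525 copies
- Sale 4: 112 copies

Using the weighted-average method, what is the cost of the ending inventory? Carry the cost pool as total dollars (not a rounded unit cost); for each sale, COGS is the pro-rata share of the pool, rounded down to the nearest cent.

After Beginning: 133 on hand, pool $1,197.00 (≈ $9.0000 each)
After Purchase 1: 256 on hand, pool $2,919.00 (≈ $11.4023 each)
After Purchase 2: 343 on hand, pool $4,050.00 (≈ $11.8076 each)
Sale 1, sell 138: 138/343 × $4,050.00 → $1,629.44
After Purchase 3: 494 on hand, pool $6,755.56 (≈ $13.6752 each)
Sale 2, sell 394: 394/494 × $6,755.56 → $5,388.03
After Purchase 4: 320 on hand, pool $3,787.53 (≈ $11.8360 each)
After Purchase 5: 665 on hand, pool $6,892.53 (≈ $10.3647 each)
Sale 3, sell 525: 525/665 × $6,892.53 → $5,441.47
Sale 4, sell 112: 112/140 × $1,451.06 → $1,160.84
Total COGS = $1,629.44 + $5,388.03 + $5,441.47 + $1,160.84 = $13,619.78
Ending inventory (cost pool remaining) = $290.22

Ending inventory = $290.22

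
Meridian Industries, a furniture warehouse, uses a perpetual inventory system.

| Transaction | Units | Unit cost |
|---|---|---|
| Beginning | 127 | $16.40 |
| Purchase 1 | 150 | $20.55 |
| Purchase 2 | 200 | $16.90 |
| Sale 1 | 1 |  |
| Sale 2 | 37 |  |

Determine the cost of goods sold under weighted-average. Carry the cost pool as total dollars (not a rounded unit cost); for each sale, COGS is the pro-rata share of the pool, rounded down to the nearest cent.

COGS = $680.75

After Beginning: 127 on hand, pool $2,082.80 (≈ $16.4000 each)
After Purchase 1: 277 on hand, pool $5,165.30 (≈ $18.6473 each)
After Purchase 2: 477 on hand, pool $8,545.30 (≈ $17.9147 each)
Sale 1, sell 1: 1/477 × $8,545.30 → $17.91
Sale 2, sell 37: 37/476 × $8,527.39 → $662.84
Total COGS = $17.91 + $662.84 = $680.75
Ending inventory (cost pool remaining) = $7,864.55
Check: goods available $8,545.30 = COGS $680.75 + ending $7,864.55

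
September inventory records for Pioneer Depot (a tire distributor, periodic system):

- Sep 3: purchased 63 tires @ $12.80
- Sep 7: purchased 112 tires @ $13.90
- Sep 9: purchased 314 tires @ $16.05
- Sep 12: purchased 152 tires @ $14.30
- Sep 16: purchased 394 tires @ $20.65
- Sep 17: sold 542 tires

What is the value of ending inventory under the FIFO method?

Sep 17, 542 sold [FIFO — oldest first]: 63 @ $12.80 + 112 @ $13.90 + 314 @ $16.05 + 53 @ $14.30 = $8,160.80
Ending inventory: 99 @ $14.30 + 394 @ $20.65 = $9,551.80

Ending inventory = $9,551.80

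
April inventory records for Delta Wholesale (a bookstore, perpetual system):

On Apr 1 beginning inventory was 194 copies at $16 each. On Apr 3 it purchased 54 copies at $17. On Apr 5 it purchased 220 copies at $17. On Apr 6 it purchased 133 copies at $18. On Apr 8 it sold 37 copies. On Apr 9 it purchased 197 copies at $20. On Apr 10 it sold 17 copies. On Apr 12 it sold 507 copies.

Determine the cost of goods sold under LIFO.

COGS = $10,261

Apr 8, 37 sold [LIFO — newest first]: 37 @ $18 = $666
Apr 10, 17 sold [LIFO — newest first]: 17 @ $20 = $340
Apr 12, 507 sold [LIFO — newest first]: 180 @ $20 + 96 @ $18 + 220 @ $17 + 11 @ $17 = $9,255
Total COGS = $666 + $340 + $9,255 = $10,261
Ending inventory: 194 @ $16 + 43 @ $17 = $3,835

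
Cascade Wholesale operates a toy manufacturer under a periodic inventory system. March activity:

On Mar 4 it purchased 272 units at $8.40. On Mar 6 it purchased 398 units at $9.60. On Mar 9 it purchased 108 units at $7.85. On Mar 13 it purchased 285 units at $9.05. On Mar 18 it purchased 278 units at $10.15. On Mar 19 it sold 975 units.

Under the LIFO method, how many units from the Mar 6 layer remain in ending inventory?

Mar 19, 975 sold [LIFO — newest first]: 278 @ $10.15 + 285 @ $9.05 + 108 @ $7.85 + 304 @ $9.60 = $9,167.15
Ending inventory: 272 @ $8.40 + 94 @ $9.60 = $3,187.20
Check: goods available $12,354.35 = COGS $9,167.15 + ending $3,187.20

94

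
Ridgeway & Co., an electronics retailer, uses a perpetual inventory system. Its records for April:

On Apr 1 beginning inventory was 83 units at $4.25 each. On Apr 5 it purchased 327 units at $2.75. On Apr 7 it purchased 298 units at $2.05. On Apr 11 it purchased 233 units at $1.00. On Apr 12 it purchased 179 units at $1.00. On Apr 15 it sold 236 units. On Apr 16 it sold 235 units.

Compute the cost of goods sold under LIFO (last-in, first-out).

Apr 15, 236 sold [LIFO — newest first]: 179 @ $1.00 + 57 @ $1.00 = $236.00
Apr 16, 235 sold [LIFO — newest first]: 176 @ $1.00 + 59 @ $2.05 = $296.95
Total COGS = $236.00 + $296.95 = $532.95
Ending inventory: 83 @ $4.25 + 327 @ $2.75 + 239 @ $2.05 = $1,741.95
Check: goods available $2,274.90 = COGS $532.95 + ending $1,741.95

COGS = $532.95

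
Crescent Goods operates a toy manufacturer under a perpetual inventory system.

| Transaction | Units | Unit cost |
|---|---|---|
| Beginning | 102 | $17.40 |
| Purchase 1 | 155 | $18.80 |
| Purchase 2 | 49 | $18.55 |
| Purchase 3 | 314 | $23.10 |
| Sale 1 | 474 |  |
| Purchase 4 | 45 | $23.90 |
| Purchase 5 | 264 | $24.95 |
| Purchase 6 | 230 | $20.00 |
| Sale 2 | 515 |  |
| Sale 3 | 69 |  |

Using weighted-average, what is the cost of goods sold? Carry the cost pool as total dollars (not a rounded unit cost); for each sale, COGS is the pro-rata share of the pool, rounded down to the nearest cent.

After Beginning: 102 on hand, pool $1,774.80 (≈ $17.4000 each)
After Purchase 1: 257 on hand, pool $4,688.80 (≈ $18.2444 each)
After Purchase 2: 306 on hand, pool $5,597.75 (≈ $18.2933 each)
After Purchase 3: 620 on hand, pool $12,851.15 (≈ $20.7277 each)
Sale 1, sell 474: 474/620 × $12,851.15 → $9,824.91
After Purchase 4: 191 on hand, pool $4,101.74 (≈ $21.4751 each)
After Purchase 5: 455 on hand, pool $10,688.54 (≈ $23.4913 each)
After Purchase 6: 685 on hand, pool $15,288.54 (≈ $22.3190 each)
Sale 2, sell 515: 515/685 × $15,288.54 → $11,494.30
Sale 3, sell 69: 69/170 × $3,794.24 → $1,540.01
Total COGS = $9,824.91 + $11,494.30 + $1,540.01 = $22,859.22
Ending inventory (cost pool remaining) = $2,254.23
Check: goods available $25,113.45 = COGS $22,859.22 + ending $2,254.23

COGS = $22,859.22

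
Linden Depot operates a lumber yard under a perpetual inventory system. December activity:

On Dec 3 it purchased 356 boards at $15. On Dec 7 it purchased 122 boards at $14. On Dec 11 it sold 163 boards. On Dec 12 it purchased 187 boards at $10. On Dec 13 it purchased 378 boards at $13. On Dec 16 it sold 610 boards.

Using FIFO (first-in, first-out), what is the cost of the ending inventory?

Dec 11, 163 sold [FIFO — oldest first]: 163 @ $15 = $2,445
Dec 16, 610 sold [FIFO — oldest first]: 193 @ $15 + 122 @ $14 + 187 @ $10 + 108 @ $13 = $7,877
Total COGS = $2,445 + $7,877 = $10,322
Ending inventory: 270 @ $13 = $3,510

Ending inventory = $3,510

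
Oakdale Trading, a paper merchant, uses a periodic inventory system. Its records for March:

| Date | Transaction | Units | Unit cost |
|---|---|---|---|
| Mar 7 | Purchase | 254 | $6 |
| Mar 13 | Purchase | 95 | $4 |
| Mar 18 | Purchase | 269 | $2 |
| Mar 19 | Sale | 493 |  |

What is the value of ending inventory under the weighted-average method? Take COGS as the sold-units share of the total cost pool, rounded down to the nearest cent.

Ending inventory = $493.94

Mar 19, sell 493: 493/618 × $2,442.00 → $1,948.06
Ending inventory (cost pool remaining) = $493.94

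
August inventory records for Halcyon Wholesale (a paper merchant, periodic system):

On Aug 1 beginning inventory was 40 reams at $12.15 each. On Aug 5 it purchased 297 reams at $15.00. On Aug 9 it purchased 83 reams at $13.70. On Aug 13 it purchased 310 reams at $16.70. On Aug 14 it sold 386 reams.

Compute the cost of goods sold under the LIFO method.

COGS = $6,218.20

Aug 14, 386 sold [LIFO — newest first]: 310 @ $16.70 + 76 @ $13.70 = $6,218.20
Ending inventory: 40 @ $12.15 + 297 @ $15.00 + 7 @ $13.70 = $5,036.90
Check: goods available $11,255.10 = COGS $6,218.20 + ending $5,036.90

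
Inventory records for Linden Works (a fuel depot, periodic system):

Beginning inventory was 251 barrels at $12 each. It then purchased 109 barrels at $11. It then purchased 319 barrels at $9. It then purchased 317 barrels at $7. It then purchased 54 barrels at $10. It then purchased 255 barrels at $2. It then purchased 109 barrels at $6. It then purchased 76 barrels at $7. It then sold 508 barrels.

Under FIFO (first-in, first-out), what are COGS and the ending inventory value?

Sale 1 (508) [FIFO — oldest first]: 251 @ $12 + 109 @ $11 + 148 @ $9 = $5,543
Ending inventory: 171 @ $9 + 317 @ $7 + 54 @ $10 + 255 @ $2 + 109 @ $6 + 76 @ $7 = $5,994

COGS = $5,543; ending inventory = $5,994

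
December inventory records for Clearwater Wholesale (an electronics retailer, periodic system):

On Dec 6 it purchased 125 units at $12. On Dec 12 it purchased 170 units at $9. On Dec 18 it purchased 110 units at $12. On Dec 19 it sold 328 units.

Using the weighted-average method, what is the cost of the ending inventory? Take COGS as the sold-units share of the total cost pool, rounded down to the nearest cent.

Dec 19, sell 328: 328/405 × $4,350.00 → $3,522.96
Ending inventory (cost pool remaining) = $827.04

Ending inventory = $827.04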